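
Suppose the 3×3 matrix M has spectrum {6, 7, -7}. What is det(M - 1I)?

If M has eigenvalues 6, 7, -7, then M - 1I has eigenvalues 5, 6, -8.
det(M - 1I) = (5) · (6) · (-8) = -240.

-240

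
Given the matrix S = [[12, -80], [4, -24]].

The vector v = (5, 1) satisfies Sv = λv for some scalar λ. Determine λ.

Compute Sv: S·(5, 1) = (-20, -4).
Since Sv = λv, compare component 1: -20 = λ·5, so λ = -4.

-4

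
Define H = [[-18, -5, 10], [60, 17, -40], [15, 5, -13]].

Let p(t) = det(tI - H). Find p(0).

72

p(0) = det(0·I − H) = det(−H) = (−1)^3·det(H).
det(H) = -72, so p(0) = 72.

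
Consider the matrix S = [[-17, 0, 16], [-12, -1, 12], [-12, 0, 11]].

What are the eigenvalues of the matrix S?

The characteristic polynomial is p(t) = det(tI - S).
Cofactor expansion gives p(t) = t^3 + 7t^2 + 11t + 5.
Rational-root test: t = -5 gives p(-5) = 0.
Dividing by (t + 5) leaves t^2 + 2t + 1.
The quadratic factor is (t + 1)^2.
Eigenvalues: -5, -1, -1.

-5, -1, -1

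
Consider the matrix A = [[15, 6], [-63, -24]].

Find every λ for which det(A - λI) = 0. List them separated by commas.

-6, -3

det(A - μI) = (15 - μ)(-24 - μ) - (6)·(-63) = μ^2 + 9μ + 18.
This factors as (μ + 6)·(μ + 3) = 0.
Eigenvalues: -6, -3.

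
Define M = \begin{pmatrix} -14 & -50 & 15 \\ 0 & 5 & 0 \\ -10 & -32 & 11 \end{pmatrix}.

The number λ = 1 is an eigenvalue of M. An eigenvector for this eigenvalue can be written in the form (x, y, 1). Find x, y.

We need (M - 1I)v = 0.
M - 1I = [[-15, -50, 15], [0, 4, 0], [-10, -32, 10]].
Row 1: (-15)·x + (-50)·y + (15)·1 = 0
Row 2: (0)·x + (4)·y + (0)·1 = 0
Row 3: (-10)·x + (-32)·y + (10)·1 = 0
Solving gives x = 1, y = 0.
Check: M·(1, 0, 1) = (1, 0, 1) = 1·(1, 0, 1).

1, 0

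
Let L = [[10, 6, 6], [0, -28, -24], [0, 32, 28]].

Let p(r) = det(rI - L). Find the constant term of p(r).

160

p(r) = r^3 - 10r^2 - 16r + 160.
The constant term is 160.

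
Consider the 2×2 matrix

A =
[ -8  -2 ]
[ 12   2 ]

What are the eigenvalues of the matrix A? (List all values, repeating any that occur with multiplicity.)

-4, -2

det(A - λI) = (-8 - λ)(2 - λ) - (-2)·(12) = λ^2 + 6λ + 8.
This factors as (λ + 4)·(λ + 2) = 0.
Eigenvalues: -4, -2.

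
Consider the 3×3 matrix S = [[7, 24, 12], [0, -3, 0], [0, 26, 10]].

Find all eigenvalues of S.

The characteristic polynomial is p(r) = det(rI - S).
Expanding along the first row, p(r) = r^3 - 14r^2 + 19r + 210.
Try r = -3: p(-3) = 0, so -3 is a root.
Dividing by (r + 3) leaves r^2 - 17r + 70.
The quadratic factors as (r - 7)·(r - 10).
Eigenvalues: -3, 7, 10.

-3, 7, 10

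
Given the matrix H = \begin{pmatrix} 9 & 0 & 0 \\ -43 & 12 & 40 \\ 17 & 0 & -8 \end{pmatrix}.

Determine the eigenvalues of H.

-8, 9, 12

The characteristic polynomial is p(s) = det(sI - H).
Expanding the 3×3 determinant: p(s) = s^3 - 13s^2 - 60s + 864.
Rational-root test: s = 12 gives p(12) = 0.
Factor out (s - 12): p(s) = (s - 12)·(s^2 - s - 72).
The quadratic factors as (s + 8)·(s - 9).
Eigenvalues: -8, 9, 12.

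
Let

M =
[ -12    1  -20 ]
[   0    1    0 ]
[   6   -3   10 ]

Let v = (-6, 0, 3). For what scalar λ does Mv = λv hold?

-2

Compute Mv: M·(-6, 0, 3) = (12, 0, -6).
Since Mv = λv, compare component 1: 12 = λ·-6, so λ = -2.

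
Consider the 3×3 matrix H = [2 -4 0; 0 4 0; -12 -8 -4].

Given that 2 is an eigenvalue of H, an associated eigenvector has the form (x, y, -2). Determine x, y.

1, 0

We need (H - 2I)v = 0.
H - 2I = [[0, -4, 0], [0, 2, 0], [-12, -8, -6]].
Row 1: (0)·x + (-4)·y + (0)·-2 = 0
Row 2: (0)·x + (2)·y + (0)·-2 = 0
Row 3: (-12)·x + (-8)·y + (-6)·-2 = 0
Solving gives x = 1, y = 0.
Check: H·(1, 0, -2) = (2, 0, -4) = 2·(1, 0, -2).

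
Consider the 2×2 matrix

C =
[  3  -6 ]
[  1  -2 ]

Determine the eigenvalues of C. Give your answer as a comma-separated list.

0, 1

det(C - λI) = (3 - λ)(-2 - λ) - (-6)·(1) = λ^2 - λ.
This factors as λ·(λ - 1) = 0.
Eigenvalues: 0, 1.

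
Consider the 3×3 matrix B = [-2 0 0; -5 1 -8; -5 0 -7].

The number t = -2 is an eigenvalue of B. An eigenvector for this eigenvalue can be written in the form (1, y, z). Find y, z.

We need (B + 2I)v = 0.
B + 2I = [[0, 0, 0], [-5, 3, -8], [-5, 0, -5]].
Row 1: (0)·1 + (0)·y + (0)·z = 0
Row 2: (-5)·1 + (3)·y + (-8)·z = 0
Row 3: (-5)·1 + (0)·y + (-5)·z = 0
Solving gives y = -1, z = -1.
Check: B·(1, -1, -1) = (-2, 2, 2) = -2·(1, -1, -1).

-1, -1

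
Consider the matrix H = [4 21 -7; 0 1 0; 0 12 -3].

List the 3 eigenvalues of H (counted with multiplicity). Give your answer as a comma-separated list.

Compute the characteristic polynomial p(lambda) = det(lambda·I - H).
Expanding the 3×3 determinant: p(lambda) = lambda^3 - 2·lambda^2 - 11·lambda + 12.
Rational-root test: lambda = 1 gives p(1) = 0.
Factor out (lambda - 1): p(lambda) = (lambda - 1)·(lambda^2 - lambda - 12).
The quadratic factors as (lambda + 3)·(lambda - 4).
Eigenvalues: -3, 1, 4.

-3, 1, 4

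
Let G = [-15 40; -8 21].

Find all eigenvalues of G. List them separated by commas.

det(G - μI) = (-15 - μ)(21 - μ) - (40)·(-8) = μ^2 - 6μ + 5.
This factors as (μ - 1)·(μ - 5) = 0.
Eigenvalues: 1, 5.

1, 5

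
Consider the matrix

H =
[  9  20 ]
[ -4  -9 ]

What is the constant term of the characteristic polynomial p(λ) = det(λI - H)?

p(0) = det(0·I − H) = det(−H) = (−1)^2·det(H).
det(H) = -1, so p(0) = -1.

-1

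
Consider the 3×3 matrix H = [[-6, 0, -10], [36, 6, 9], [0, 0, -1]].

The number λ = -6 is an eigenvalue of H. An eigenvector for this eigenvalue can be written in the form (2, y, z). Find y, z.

We need (H + 6I)v = 0.
H + 6I = [[0, 0, -10], [36, 12, 9], [0, 0, 5]].
Row 1: (0)·2 + (0)·y + (-10)·z = 0
Row 2: (36)·2 + (12)·y + (9)·z = 0
Row 3: (0)·2 + (0)·y + (5)·z = 0
Solving gives y = -6, z = 0.
Check: H·(2, -6, 0) = (-12, 36, 0) = -6·(2, -6, 0).

-6, 0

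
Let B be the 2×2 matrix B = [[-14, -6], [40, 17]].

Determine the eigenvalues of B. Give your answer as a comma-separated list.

det(B - rI) = (-14 - r)(17 - r) - (-6)·(40) = r^2 - 3r + 2.
This factors as (r - 1)·(r - 2) = 0.
Eigenvalues: 1, 2.

1, 2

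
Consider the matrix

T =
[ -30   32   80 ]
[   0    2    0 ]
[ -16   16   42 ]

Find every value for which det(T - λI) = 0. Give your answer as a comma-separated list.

2, 2, 10

Set up det(λI - T) = 0.
Expanding the 3×3 determinant: p(λ) = λ^3 - 14λ^2 + 44λ - 40.
Try λ = 2: p(2) = 0, so 2 is a root.
Dividing by (λ - 2) leaves λ^2 - 12λ + 20.
The quadratic factors as (λ - 2)·(λ - 10).
Eigenvalues: 2, 2, 10.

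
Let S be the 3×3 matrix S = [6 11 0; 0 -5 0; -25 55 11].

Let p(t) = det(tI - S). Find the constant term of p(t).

330

p(t) = t^3 - 12t^2 - 19t + 330.
The constant term is 330.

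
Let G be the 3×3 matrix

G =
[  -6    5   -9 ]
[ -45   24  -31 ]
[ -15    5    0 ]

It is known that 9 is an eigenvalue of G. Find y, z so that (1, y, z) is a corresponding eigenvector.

We need (G - 9I)v = 0.
G - 9I = [[-15, 5, -9], [-45, 15, -31], [-15, 5, -9]].
Row 1: (-15)·1 + (5)·y + (-9)·z = 0
Row 2: (-45)·1 + (15)·y + (-31)·z = 0
Row 3: (-15)·1 + (5)·y + (-9)·z = 0
Solving gives y = 3, z = 0.
Check: G·(1, 3, 0) = (9, 27, 0) = 9·(1, 3, 0).

3, 0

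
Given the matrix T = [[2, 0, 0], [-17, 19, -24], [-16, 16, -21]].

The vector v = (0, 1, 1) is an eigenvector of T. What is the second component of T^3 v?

-125

First find the eigenvalue: Tv = (0, -5, -5) = -5·(0, 1, 1), so λ = -5.
Then T^3 v = λ^3·v = (-5)^3·(0, 1, 1) = -125·(0, 1, 1) = (0, -125, -125).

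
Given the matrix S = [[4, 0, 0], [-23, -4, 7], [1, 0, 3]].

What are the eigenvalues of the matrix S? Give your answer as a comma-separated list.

Compute the characteristic polynomial p(s) = det(sI - S).
Cofactor expansion gives p(s) = s^3 - 3s^2 - 16s + 48.
Try s = -4: p(-4) = 0, so -4 is a root.
Dividing by (s + 4) leaves s^2 - 7s + 12.
The quadratic factors as (s - 3)·(s - 4).
Eigenvalues: -4, 3, 4.

-4, 3, 4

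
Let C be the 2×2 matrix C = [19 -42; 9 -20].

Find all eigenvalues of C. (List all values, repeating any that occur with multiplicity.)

-2, 1

det(C - lambda·I) = (19 - lambda)(-20 - lambda) - (-42)·(9) = lambda^2 + lambda - 2.
This factors as (lambda + 2)·(lambda - 1) = 0.
Eigenvalues: -2, 1.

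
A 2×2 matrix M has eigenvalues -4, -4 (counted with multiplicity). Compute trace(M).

-8

trace(M) is the sum of the eigenvalues: (-4) + (-4) = -8.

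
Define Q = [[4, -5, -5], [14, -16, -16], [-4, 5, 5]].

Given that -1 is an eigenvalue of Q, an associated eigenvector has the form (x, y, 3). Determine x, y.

We need (Q + 1I)v = 0.
Q + 1I = [[5, -5, -5], [14, -15, -16], [-4, 5, 6]].
Row 1: (5)·x + (-5)·y + (-5)·3 = 0
Row 2: (14)·x + (-15)·y + (-16)·3 = 0
Row 3: (-4)·x + (5)·y + (6)·3 = 0
Solving gives x = -3, y = -6.
Check: Q·(-3, -6, 3) = (3, 6, -3) = -1·(-3, -6, 3).

-3, -6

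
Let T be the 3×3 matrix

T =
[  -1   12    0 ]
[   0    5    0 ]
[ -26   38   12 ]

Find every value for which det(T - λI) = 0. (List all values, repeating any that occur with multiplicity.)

Compute the characteristic polynomial p(t) = det(tI - T).
Expanding along the first row, p(t) = t^3 - 16t^2 + 43t + 60.
Try t = 12: p(12) = 0, so 12 is a root.
Dividing by (t - 12) leaves t^2 - 4t - 5.
The quadratic factors as (t + 1)·(t - 5).
Eigenvalues: -1, 5, 12.

-1, 5, 12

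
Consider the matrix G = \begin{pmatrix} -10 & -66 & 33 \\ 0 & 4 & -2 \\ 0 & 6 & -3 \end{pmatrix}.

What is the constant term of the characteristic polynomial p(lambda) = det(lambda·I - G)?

p(0) = det(0·I − G) = det(−G) = (−1)^3·det(G).
det(G) = 0, so p(0) = 0.

0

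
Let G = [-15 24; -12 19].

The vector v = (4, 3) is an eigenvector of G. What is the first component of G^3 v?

First find the eigenvalue: Gv = (12, 9) = 3·(4, 3), so λ = 3.
Then G^3 v = λ^3·v = 3^3·(4, 3) = 27·(4, 3) = (108, 81).

108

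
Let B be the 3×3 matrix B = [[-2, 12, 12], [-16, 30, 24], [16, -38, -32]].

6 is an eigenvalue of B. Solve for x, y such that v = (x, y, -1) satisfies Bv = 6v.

We need (B - 6I)v = 0.
B - 6I = [[-8, 12, 12], [-16, 24, 24], [16, -38, -38]].
Row 1: (-8)·x + (12)·y + (12)·-1 = 0
Row 2: (-16)·x + (24)·y + (24)·-1 = 0
Row 3: (16)·x + (-38)·y + (-38)·-1 = 0
Solving gives x = 0, y = 1.
Check: B·(0, 1, -1) = (0, 6, -6) = 6·(0, 1, -1).

0, 1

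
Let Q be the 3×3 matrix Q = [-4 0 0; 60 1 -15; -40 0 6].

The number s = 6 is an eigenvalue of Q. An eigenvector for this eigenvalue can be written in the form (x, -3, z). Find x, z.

0, 1

We need (Q - 6I)v = 0.
Q - 6I = [[-10, 0, 0], [60, -5, -15], [-40, 0, 0]].
Row 1: (-10)·x + (0)·-3 + (0)·z = 0
Row 2: (60)·x + (-5)·-3 + (-15)·z = 0
Row 3: (-40)·x + (0)·-3 + (0)·z = 0
Solving gives x = 0, z = 1.
Check: Q·(0, -3, 1) = (0, -18, 6) = 6·(0, -3, 1).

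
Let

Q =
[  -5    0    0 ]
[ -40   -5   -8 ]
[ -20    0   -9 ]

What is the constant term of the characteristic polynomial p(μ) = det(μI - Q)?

p(0) = det(0·I − Q) = det(−Q) = (−1)^3·det(Q).
det(Q) = -225, so p(0) = 225.

225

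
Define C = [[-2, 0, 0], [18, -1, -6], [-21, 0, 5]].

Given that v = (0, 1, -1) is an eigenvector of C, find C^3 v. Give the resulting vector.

First find the eigenvalue: Cv = (0, 5, -5) = 5·(0, 1, -1), so λ = 5.
Then C^3 v = λ^3·v = 5^3·(0, 1, -1) = 125·(0, 1, -1) = (0, 125, -125).

(0, 125, -125)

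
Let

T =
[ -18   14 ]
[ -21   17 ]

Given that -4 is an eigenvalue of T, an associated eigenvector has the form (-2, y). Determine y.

-2

We need (T + 4I)v = 0.
T + 4I = [[-14, 14], [-21, 21]].
Row 1: (-14)·-2 + (14)·y = 0
Row 2: (-21)·-2 + (21)·y = 0
Solving gives y = -2.
Check: T·(-2, -2) = (8, 8) = -4·(-2, -2).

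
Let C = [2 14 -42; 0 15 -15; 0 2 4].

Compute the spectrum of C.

2, 9, 10

The characteristic polynomial is p(λ) = det(λI - C).
Cofactor expansion gives p(λ) = λ^3 - 21λ^2 + 128λ - 180.
Try λ = 9: p(9) = 0, so 9 is a root.
Factor out (λ - 9): p(λ) = (λ - 9)·(λ^2 - 12λ + 20).
The quadratic factors as (λ - 2)·(λ - 10).
Eigenvalues: 2, 9, 10.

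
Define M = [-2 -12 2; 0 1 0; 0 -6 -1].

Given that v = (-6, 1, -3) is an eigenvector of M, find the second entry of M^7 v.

1

First find the eigenvalue: Mv = (-6, 1, -3) = 1·(-6, 1, -3), so λ = 1.
Then M^7 v = λ^7·v = 1^7·(-6, 1, -3) = 1·(-6, 1, -3) = (-6, 1, -3).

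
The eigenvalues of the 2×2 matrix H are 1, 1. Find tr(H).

trace(H) is the sum of the eigenvalues: (1) + (1) = 2.

2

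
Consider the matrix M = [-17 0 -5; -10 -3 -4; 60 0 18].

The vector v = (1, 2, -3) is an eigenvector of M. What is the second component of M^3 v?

-16

First find the eigenvalue: Mv = (-2, -4, 6) = -2·(1, 2, -3), so λ = -2.
Then M^3 v = λ^3·v = (-2)^3·(1, 2, -3) = -8·(1, 2, -3) = (-8, -16, 24).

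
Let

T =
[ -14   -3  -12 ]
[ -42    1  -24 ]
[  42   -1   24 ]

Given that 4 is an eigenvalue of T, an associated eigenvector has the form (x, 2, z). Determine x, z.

We need (T - 4I)v = 0.
T - 4I = [[-18, -3, -12], [-42, -3, -24], [42, -1, 20]].
Row 1: (-18)·x + (-3)·2 + (-12)·z = 0
Row 2: (-42)·x + (-3)·2 + (-24)·z = 0
Row 3: (42)·x + (-1)·2 + (20)·z = 0
Solving gives x = 1, z = -2.
Check: T·(1, 2, -2) = (4, 8, -8) = 4·(1, 2, -2).

1, -2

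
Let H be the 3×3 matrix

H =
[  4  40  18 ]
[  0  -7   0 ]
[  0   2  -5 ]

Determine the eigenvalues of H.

-7, -5, 4

Compute the characteristic polynomial p(lambda) = det(lambda·I - H).
Expanding the 3×3 determinant: p(lambda) = lambda^3 + 8·lambda^2 - 13·lambda - 140.
Try lambda = -7: p(-7) = 0, so -7 is a root.
Factor out (lambda + 7): p(lambda) = (lambda + 7)·(lambda^2 + lambda - 20).
The quadratic factors as (lambda + 5)·(lambda - 4).
Eigenvalues: -7, -5, 4.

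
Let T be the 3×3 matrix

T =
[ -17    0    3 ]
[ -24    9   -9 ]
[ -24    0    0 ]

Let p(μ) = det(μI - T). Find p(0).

p(0) = det(0·I − T) = det(−T) = (−1)^3·det(T).
det(T) = 648, so p(0) = -648.

-648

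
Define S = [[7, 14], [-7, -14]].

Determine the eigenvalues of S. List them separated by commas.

det(S - λI) = (7 - λ)(-14 - λ) - (14)·(-7) = λ^2 + 7λ.
This factors as (λ + 7)·λ = 0.
Eigenvalues: -7, 0.

-7, 0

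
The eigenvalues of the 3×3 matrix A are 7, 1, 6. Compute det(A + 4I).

If A has eigenvalues 7, 1, 6, then A + 4I has eigenvalues 11, 5, 10.
det(A + 4I) = (11) · (5) · (10) = 550.

550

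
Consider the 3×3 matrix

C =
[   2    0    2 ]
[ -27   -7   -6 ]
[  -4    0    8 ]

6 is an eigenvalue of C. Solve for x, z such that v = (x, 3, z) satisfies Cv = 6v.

-1, -2

We need (C - 6I)v = 0.
C - 6I = [[-4, 0, 2], [-27, -13, -6], [-4, 0, 2]].
Row 1: (-4)·x + (0)·3 + (2)·z = 0
Row 2: (-27)·x + (-13)·3 + (-6)·z = 0
Row 3: (-4)·x + (0)·3 + (2)·z = 0
Solving gives x = -1, z = -2.
Check: C·(-1, 3, -2) = (-6, 18, -12) = 6·(-1, 3, -2).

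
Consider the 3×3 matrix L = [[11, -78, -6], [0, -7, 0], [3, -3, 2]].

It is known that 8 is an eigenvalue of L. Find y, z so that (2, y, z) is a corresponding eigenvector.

We need (L - 8I)v = 0.
L - 8I = [[3, -78, -6], [0, -15, 0], [3, -3, -6]].
Row 1: (3)·2 + (-78)·y + (-6)·z = 0
Row 2: (0)·2 + (-15)·y + (0)·z = 0
Row 3: (3)·2 + (-3)·y + (-6)·z = 0
Solving gives y = 0, z = 1.
Check: L·(2, 0, 1) = (16, 0, 8) = 8·(2, 0, 1).

0, 1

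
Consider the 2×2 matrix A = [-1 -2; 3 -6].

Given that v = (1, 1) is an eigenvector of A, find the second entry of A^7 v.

First find the eigenvalue: Av = (-3, -3) = -3·(1, 1), so λ = -3.
Then A^7 v = λ^7·v = (-3)^7·(1, 1) = -2187·(1, 1) = (-2187, -2187).

-2187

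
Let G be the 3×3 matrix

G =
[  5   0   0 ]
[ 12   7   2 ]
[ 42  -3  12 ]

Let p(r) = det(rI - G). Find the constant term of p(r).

p(r) = r^3 - 24r^2 + 185r - 450.
The constant term is -450.

-450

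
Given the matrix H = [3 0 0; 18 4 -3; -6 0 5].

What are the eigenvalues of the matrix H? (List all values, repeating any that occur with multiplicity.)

3, 4, 5

Compute the characteristic polynomial p(μ) = det(μI - H).
Expanding along the first row, p(μ) = μ^3 - 12μ^2 + 47μ - 60.
Try μ = 3: p(3) = 0, so 3 is a root.
Dividing by (μ - 3) leaves μ^2 - 9μ + 20.
The quadratic factors as (μ - 4)·(μ - 5).
Eigenvalues: 3, 4, 5.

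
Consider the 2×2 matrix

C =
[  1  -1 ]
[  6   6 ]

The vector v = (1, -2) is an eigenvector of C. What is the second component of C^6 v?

-1458

First find the eigenvalue: Cv = (3, -6) = 3·(1, -2), so λ = 3.
Then C^6 v = λ^6·v = 3^6·(1, -2) = 729·(1, -2) = (729, -1458).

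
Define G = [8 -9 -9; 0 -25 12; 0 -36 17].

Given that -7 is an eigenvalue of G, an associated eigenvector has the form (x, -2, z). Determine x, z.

We need (G + 7I)v = 0.
G + 7I = [[15, -9, -9], [0, -18, 12], [0, -36, 24]].
Row 1: (15)·x + (-9)·-2 + (-9)·z = 0
Row 2: (0)·x + (-18)·-2 + (12)·z = 0
Row 3: (0)·x + (-36)·-2 + (24)·z = 0
Solving gives x = -3, z = -3.
Check: G·(-3, -2, -3) = (21, 14, 21) = -7·(-3, -2, -3).

-3, -3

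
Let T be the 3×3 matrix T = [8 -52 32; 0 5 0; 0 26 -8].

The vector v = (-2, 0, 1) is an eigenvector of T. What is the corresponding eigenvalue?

-8

Compute Tv: T·(-2, 0, 1) = (16, 0, -8).
Since Tv = λv, compare component 1: 16 = λ·-2, so λ = -8.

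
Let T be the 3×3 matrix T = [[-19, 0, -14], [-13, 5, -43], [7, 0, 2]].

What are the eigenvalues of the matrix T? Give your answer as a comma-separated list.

The characteristic polynomial is p(μ) = det(μI - T).
Cofactor expansion gives p(μ) = μ^3 + 12μ^2 - 25μ - 300.
Since p(-5) = 0, μ = -5 is a root.
Factor out (μ + 5): p(μ) = (μ + 5)·(μ^2 + 7μ - 60).
The quadratic factors as (μ + 12)·(μ - 5).
Eigenvalues: -12, -5, 5.

-12, -5, 5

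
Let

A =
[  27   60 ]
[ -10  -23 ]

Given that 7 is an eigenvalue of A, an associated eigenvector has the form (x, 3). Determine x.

We need (A - 7I)v = 0.
A - 7I = [[20, 60], [-10, -30]].
Row 1: (20)·x + (60)·3 = 0
Row 2: (-10)·x + (-30)·3 = 0
Solving gives x = -9.
Check: A·(-9, 3) = (-63, 21) = 7·(-9, 3).

-9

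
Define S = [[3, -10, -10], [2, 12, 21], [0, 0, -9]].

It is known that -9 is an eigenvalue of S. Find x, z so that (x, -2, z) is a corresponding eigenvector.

We need (S + 9I)v = 0.
S + 9I = [[12, -10, -10], [2, 21, 21], [0, 0, 0]].
Row 1: (12)·x + (-10)·-2 + (-10)·z = 0
Row 2: (2)·x + (21)·-2 + (21)·z = 0
Row 3: (0)·x + (0)·-2 + (0)·z = 0
Solving gives x = 0, z = 2.
Check: S·(0, -2, 2) = (0, 18, -18) = -9·(0, -2, 2).

0, 2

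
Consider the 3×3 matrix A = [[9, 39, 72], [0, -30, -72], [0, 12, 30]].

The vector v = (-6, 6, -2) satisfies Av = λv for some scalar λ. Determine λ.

-6

Compute Av: A·(-6, 6, -2) = (36, -36, 12).
Since Av = λv, compare component 1: 36 = λ·-6, so λ = -6.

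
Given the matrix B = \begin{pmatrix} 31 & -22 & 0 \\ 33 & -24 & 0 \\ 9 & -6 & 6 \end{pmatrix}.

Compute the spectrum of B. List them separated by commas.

-2, 6, 9

Set up det(μI - B) = 0.
Cofactor expansion gives p(μ) = μ^3 - 13μ^2 + 24μ + 108.
Rational-root test: μ = 6 gives p(6) = 0.
Dividing by (μ - 6) leaves μ^2 - 7μ - 18.
The quadratic factors as (μ + 2)·(μ - 9).
Eigenvalues: -2, 6, 9.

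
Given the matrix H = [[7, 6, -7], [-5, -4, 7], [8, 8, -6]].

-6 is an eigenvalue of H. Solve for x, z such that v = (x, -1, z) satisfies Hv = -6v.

1, 1

We need (H + 6I)v = 0.
H + 6I = [[13, 6, -7], [-5, 2, 7], [8, 8, 0]].
Row 1: (13)·x + (6)·-1 + (-7)·z = 0
Row 2: (-5)·x + (2)·-1 + (7)·z = 0
Row 3: (8)·x + (8)·-1 + (0)·z = 0
Solving gives x = 1, z = 1.
Check: H·(1, -1, 1) = (-6, 6, -6) = -6·(1, -1, 1).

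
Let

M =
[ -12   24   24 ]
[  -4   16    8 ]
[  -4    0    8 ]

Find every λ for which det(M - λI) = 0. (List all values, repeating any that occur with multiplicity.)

0, 4, 8

The characteristic polynomial is p(s) = det(sI - M).
Expanding the 3×3 determinant: p(s) = s^3 - 12s^2 + 32s.
Rational-root test: s = 8 gives p(8) = 0.
Dividing by (s - 8) leaves s^2 - 4s.
The quadratic factors as s·(s - 4).
Eigenvalues: 0, 4, 8.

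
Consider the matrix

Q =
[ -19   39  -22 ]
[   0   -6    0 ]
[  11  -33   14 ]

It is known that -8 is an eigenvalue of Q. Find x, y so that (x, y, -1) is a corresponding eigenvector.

2, 0

We need (Q + 8I)v = 0.
Q + 8I = [[-11, 39, -22], [0, 2, 0], [11, -33, 22]].
Row 1: (-11)·x + (39)·y + (-22)·-1 = 0
Row 2: (0)·x + (2)·y + (0)·-1 = 0
Row 3: (11)·x + (-33)·y + (22)·-1 = 0
Solving gives x = 2, y = 0.
Check: Q·(2, 0, -1) = (-16, 0, 8) = -8·(2, 0, -1).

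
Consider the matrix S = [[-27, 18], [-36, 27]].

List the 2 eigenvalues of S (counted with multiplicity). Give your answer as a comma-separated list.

det(S - λI) = (-27 - λ)(27 - λ) - (18)·(-36) = λ^2 - 81.
This factors as (λ + 9)·(λ - 9) = 0.
Eigenvalues: -9, 9.

-9, 9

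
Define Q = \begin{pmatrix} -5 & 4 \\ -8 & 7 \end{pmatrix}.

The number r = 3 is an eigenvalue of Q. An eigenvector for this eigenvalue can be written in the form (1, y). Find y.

We need (Q - 3I)v = 0.
Q - 3I = [[-8, 4], [-8, 4]].
Row 1: (-8)·1 + (4)·y = 0
Row 2: (-8)·1 + (4)·y = 0
Solving gives y = 2.
Check: Q·(1, 2) = (3, 6) = 3·(1, 2).

2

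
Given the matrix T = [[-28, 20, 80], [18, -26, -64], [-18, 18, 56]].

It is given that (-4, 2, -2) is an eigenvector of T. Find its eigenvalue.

2

Compute Tv: T·(-4, 2, -2) = (-8, 4, -4).
Since Tv = λv, compare component 1: -8 = λ·-4, so λ = 2.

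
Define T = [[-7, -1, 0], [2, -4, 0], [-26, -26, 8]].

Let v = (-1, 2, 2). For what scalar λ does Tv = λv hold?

-5

Compute Tv: T·(-1, 2, 2) = (5, -10, -10).
Since Tv = λv, compare component 1: 5 = λ·-1, so λ = -5.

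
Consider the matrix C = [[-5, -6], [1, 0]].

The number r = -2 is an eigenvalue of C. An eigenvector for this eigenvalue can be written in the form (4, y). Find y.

-2

We need (C + 2I)v = 0.
C + 2I = [[-3, -6], [1, 2]].
Row 1: (-3)·4 + (-6)·y = 0
Row 2: (1)·4 + (2)·y = 0
Solving gives y = -2.
Check: C·(4, -2) = (-8, 4) = -2·(4, -2).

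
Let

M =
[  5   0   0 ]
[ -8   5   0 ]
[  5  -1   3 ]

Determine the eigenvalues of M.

3, 5, 5

M is lower triangular, so its eigenvalues are the diagonal entries.
Diagonal: 5, 5, 3.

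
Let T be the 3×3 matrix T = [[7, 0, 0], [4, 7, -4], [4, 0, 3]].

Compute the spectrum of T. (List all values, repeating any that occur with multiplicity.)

The characteristic polynomial is p(s) = det(sI - T).
Cofactor expansion gives p(s) = s^3 - 17s^2 + 91s - 147.
Try s = 3: p(3) = 0, so 3 is a root.
Dividing by (s - 3) leaves s^2 - 14s + 49.
The quadratic factor is (s - 7)^2.
Eigenvalues: 3, 7, 7.

3, 7, 7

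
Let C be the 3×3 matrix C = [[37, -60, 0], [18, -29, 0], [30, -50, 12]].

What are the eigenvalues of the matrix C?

Set up det(tI - C) = 0.
Expanding along the first row, p(t) = t^3 - 20t^2 + 103t - 84.
Try t = 1: p(1) = 0, so 1 is a root.
Factor out (t - 1): p(t) = (t - 1)·(t^2 - 19t + 84).
The quadratic factors as (t - 7)·(t - 12).
Eigenvalues: 1, 7, 12.

1, 7, 12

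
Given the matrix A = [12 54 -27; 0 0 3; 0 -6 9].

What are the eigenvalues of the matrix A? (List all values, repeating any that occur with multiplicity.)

Set up det(λI - A) = 0.
Expanding along the first row, p(λ) = λ^3 - 21λ^2 + 126λ - 216.
Rational-root test: λ = 6 gives p(6) = 0.
Dividing by (λ - 6) leaves λ^2 - 15λ + 36.
The quadratic factors as (λ - 3)·(λ - 12).
Eigenvalues: 3, 6, 12.

3, 6, 12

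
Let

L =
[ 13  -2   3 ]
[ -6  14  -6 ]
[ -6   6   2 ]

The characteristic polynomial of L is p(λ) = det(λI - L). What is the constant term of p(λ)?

-880

p(λ) = λ^3 - 29λ^2 + 278λ - 880.
The constant term is -880.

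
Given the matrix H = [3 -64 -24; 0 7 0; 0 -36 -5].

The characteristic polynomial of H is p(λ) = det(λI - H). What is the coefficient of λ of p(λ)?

-29

p(λ) = λ^3 - 5λ^2 - 29λ + 105.
The coefficient of λ is -29.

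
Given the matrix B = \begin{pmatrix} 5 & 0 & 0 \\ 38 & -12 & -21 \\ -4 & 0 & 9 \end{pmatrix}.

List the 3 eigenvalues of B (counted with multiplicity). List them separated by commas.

Set up det(sI - B) = 0.
Cofactor expansion gives p(s) = s^3 - 2s^2 - 123s + 540.
Try s = 9: p(9) = 0, so 9 is a root.
Dividing by (s - 9) leaves s^2 + 7s - 60.
The quadratic factors as (s + 12)·(s - 5).
Eigenvalues: -12, 5, 9.

-12, 5, 9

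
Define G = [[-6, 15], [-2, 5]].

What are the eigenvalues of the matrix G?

-1, 0

det(G - μI) = (-6 - μ)(5 - μ) - (15)·(-2) = μ^2 + μ.
This factors as (μ + 1)·μ = 0.
Eigenvalues: -1, 0.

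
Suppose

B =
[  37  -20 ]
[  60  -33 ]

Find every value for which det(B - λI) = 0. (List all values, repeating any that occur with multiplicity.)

det(B - tI) = (37 - t)(-33 - t) - (-20)·(60) = t^2 - 4t - 21.
This factors as (t + 3)·(t - 7) = 0.
Eigenvalues: -3, 7.

-3, 7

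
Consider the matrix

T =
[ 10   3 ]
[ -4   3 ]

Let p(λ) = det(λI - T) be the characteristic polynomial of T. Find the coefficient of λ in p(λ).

-13

The coefficient of λ of det(λI - T) is −trace(T).
trace(T) = (10) + (3) = 13, so the coefficient is -13.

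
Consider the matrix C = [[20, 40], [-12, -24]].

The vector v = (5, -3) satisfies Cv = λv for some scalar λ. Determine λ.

-4

Compute Cv: C·(5, -3) = (-20, 12).
Since Cv = λv, compare component 1: -20 = λ·5, so λ = -4.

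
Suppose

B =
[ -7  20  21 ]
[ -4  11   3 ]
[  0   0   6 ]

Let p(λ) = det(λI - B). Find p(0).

p(0) = det(0·I − B) = det(−B) = (−1)^3·det(B).
det(B) = 18, so p(0) = -18.

-18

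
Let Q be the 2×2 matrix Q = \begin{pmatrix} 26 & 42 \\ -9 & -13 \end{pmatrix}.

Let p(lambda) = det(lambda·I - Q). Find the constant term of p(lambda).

40

p(lambda) = lambda^2 - 13·lambda + 40.
The constant term is 40.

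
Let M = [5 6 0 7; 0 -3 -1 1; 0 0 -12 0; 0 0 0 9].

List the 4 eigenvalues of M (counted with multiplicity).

M is upper triangular, so its eigenvalues are the diagonal entries.
Diagonal: 5, -3, -12, 9.

-12, -3, 5, 9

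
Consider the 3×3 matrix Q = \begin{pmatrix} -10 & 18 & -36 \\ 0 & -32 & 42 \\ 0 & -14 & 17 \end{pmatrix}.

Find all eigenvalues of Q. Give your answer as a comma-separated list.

-11, -10, -4

Compute the characteristic polynomial p(lambda) = det(lambda·I - Q).
Expanding along the first row, p(lambda) = lambda^3 + 25·lambda^2 + 194·lambda + 440.
Since p(-4) = 0, lambda = -4 is a root.
Dividing by (lambda + 4) leaves lambda^2 + 21·lambda + 110.
The quadratic factors as (lambda + 11)·(lambda + 10).
Eigenvalues: -11, -10, -4.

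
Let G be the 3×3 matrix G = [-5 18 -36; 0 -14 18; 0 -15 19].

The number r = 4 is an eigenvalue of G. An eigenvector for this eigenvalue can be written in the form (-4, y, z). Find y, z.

2, 2

We need (G - 4I)v = 0.
G - 4I = [[-9, 18, -36], [0, -18, 18], [0, -15, 15]].
Row 1: (-9)·-4 + (18)·y + (-36)·z = 0
Row 2: (0)·-4 + (-18)·y + (18)·z = 0
Row 3: (0)·-4 + (-15)·y + (15)·z = 0
Solving gives y = 2, z = 2.
Check: G·(-4, 2, 2) = (-16, 8, 8) = 4·(-4, 2, 2).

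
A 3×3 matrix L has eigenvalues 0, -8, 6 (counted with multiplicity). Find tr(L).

trace(L) is the sum of the eigenvalues: (0) + (-8) + (6) = -2.

-2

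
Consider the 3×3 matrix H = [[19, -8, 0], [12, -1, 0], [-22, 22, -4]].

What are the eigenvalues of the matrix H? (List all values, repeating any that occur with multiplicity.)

-4, 7, 11

Set up det(rI - H) = 0.
Cofactor expansion gives p(r) = r^3 - 14r^2 + 5r + 308.
Since p(11) = 0, r = 11 is a root.
Factor out (r - 11): p(r) = (r - 11)·(r^2 - 3r - 28).
The quadratic factors as (r + 4)·(r - 7).
Eigenvalues: -4, 7, 11.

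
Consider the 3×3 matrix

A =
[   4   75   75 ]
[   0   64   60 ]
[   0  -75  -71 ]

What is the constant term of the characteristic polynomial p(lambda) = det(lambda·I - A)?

p(0) = det(0·I − A) = det(−A) = (−1)^3·det(A).
det(A) = -176, so p(0) = 176.

176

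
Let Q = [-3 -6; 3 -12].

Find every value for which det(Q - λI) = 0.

-9, -6

det(Q - lambda·I) = (-3 - lambda)(-12 - lambda) - (-6)·(3) = lambda^2 + 15·lambda + 54.
This factors as (lambda + 9)·(lambda + 6) = 0.
Eigenvalues: -9, -6.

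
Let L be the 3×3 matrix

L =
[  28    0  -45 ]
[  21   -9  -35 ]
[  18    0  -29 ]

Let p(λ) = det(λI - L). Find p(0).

-18

p(0) = det(0·I − L) = det(−L) = (−1)^3·det(L).
det(L) = 18, so p(0) = -18.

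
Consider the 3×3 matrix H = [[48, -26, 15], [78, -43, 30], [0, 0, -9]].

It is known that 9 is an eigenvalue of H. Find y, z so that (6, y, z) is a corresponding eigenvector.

We need (H - 9I)v = 0.
H - 9I = [[39, -26, 15], [78, -52, 30], [0, 0, -18]].
Row 1: (39)·6 + (-26)·y + (15)·z = 0
Row 2: (78)·6 + (-52)·y + (30)·z = 0
Row 3: (0)·6 + (0)·y + (-18)·z = 0
Solving gives y = 9, z = 0.
Check: H·(6, 9, 0) = (54, 81, 0) = 9·(6, 9, 0).

9, 0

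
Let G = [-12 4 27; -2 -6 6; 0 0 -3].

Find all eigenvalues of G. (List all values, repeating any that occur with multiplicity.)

The characteristic polynomial is p(μ) = det(μI - G).
Cofactor expansion gives p(μ) = μ^3 + 21μ^2 + 134μ + 240.
Since p(-3) = 0, μ = -3 is a root.
Dividing by (μ + 3) leaves μ^2 + 18μ + 80.
The quadratic factors as (μ + 10)·(μ + 8).
Eigenvalues: -10, -8, -3.

-10, -8, -3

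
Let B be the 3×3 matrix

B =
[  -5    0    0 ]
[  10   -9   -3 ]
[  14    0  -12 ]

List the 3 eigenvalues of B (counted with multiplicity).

-12, -9, -5

Set up det(λI - B) = 0.
Expanding the 3×3 determinant: p(λ) = λ^3 + 26λ^2 + 213λ + 540.
Try λ = -12: p(-12) = 0, so -12 is a root.
Dividing by (λ + 12) leaves λ^2 + 14λ + 45.
The quadratic factors as (λ + 9)·(λ + 5).
Eigenvalues: -12, -9, -5.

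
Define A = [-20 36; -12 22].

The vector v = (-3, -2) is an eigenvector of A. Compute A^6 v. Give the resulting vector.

First find the eigenvalue: Av = (-12, -8) = 4·(-3, -2), so λ = 4.
Then A^6 v = λ^6·v = 4^6·(-3, -2) = 4096·(-3, -2) = (-12288, -8192).

(-12288, -8192)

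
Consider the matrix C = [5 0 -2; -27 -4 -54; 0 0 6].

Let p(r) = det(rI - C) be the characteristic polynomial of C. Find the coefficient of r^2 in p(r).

The coefficient of r^2 of det(rI - C) is −trace(C).
trace(C) = (5) + (-4) + (6) = 7, so the coefficient is -7.

-7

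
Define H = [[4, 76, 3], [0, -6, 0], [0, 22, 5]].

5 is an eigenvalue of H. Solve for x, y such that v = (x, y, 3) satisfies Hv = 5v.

We need (H - 5I)v = 0.
H - 5I = [[-1, 76, 3], [0, -11, 0], [0, 22, 0]].
Row 1: (-1)·x + (76)·y + (3)·3 = 0
Row 2: (0)·x + (-11)·y + (0)·3 = 0
Row 3: (0)·x + (22)·y + (0)·3 = 0
Solving gives x = 9, y = 0.
Check: H·(9, 0, 3) = (45, 0, 15) = 5·(9, 0, 3).

9, 0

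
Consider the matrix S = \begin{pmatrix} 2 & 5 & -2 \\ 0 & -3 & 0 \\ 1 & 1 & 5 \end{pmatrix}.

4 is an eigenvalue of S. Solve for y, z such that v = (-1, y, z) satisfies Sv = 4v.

We need (S - 4I)v = 0.
S - 4I = [[-2, 5, -2], [0, -7, 0], [1, 1, 1]].
Row 1: (-2)·-1 + (5)·y + (-2)·z = 0
Row 2: (0)·-1 + (-7)·y + (0)·z = 0
Row 3: (1)·-1 + (1)·y + (1)·z = 0
Solving gives y = 0, z = 1.
Check: S·(-1, 0, 1) = (-4, 0, 4) = 4·(-1, 0, 1).

0, 1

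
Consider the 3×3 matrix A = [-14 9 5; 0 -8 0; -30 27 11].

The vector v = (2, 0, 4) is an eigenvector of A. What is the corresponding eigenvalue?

Compute Av: A·(2, 0, 4) = (-8, 0, -16).
Since Av = λv, compare component 1: -8 = λ·2, so λ = -4.

-4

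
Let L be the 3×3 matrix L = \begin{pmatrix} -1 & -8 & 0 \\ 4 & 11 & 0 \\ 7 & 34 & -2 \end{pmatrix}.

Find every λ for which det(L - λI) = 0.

The characteristic polynomial is p(μ) = det(μI - L).
Expanding the 3×3 determinant: p(μ) = μ^3 - 8μ^2 + μ + 42.
Rational-root test: μ = -2 gives p(-2) = 0.
Dividing by (μ + 2) leaves μ^2 - 10μ + 21.
The quadratic factors as (μ - 3)·(μ - 7).
Eigenvalues: -2, 3, 7.

-2, 3, 7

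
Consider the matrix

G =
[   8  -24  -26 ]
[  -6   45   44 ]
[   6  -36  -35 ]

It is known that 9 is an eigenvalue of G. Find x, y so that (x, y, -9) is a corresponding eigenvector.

-6, 10

We need (G - 9I)v = 0.
G - 9I = [[-1, -24, -26], [-6, 36, 44], [6, -36, -44]].
Row 1: (-1)·x + (-24)·y + (-26)·-9 = 0
Row 2: (-6)·x + (36)·y + (44)·-9 = 0
Row 3: (6)·x + (-36)·y + (-44)·-9 = 0
Solving gives x = -6, y = 10.
Check: G·(-6, 10, -9) = (-54, 90, -81) = 9·(-6, 10, -9).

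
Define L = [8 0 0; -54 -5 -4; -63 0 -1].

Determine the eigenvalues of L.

-5, -1, 8

Set up det(tI - L) = 0.
Expanding the 3×3 determinant: p(t) = t^3 - 2t^2 - 43t - 40.
Try t = -5: p(-5) = 0, so -5 is a root.
Dividing by (t + 5) leaves t^2 - 7t - 8.
The quadratic factors as (t + 1)·(t - 8).
Eigenvalues: -5, -1, 8.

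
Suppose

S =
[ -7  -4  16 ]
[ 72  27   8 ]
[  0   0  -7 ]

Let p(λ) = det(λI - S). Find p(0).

p(0) = det(0·I − S) = det(−S) = (−1)^3·det(S).
det(S) = -693, so p(0) = 693.

693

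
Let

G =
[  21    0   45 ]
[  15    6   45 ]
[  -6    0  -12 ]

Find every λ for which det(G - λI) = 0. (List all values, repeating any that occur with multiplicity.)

3, 6, 6

Compute the characteristic polynomial p(lambda) = det(lambda·I - G).
Expanding along the first row, p(lambda) = lambda^3 - 15·lambda^2 + 72·lambda - 108.
Try lambda = 3: p(3) = 0, so 3 is a root.
Factor out (lambda - 3): p(lambda) = (lambda - 3)·(lambda^2 - 12·lambda + 36).
The quadratic factor is (lambda - 6)^2.
Eigenvalues: 3, 6, 6.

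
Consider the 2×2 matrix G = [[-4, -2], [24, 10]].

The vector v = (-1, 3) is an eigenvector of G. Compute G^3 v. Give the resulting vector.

First find the eigenvalue: Gv = (-2, 6) = 2·(-1, 3), so λ = 2.
Then G^3 v = λ^3·v = 2^3·(-1, 3) = 8·(-1, 3) = (-8, 24).

(-8, 24)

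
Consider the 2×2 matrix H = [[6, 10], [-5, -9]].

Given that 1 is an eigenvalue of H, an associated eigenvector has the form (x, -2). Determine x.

We need (H - 1I)v = 0.
H - 1I = [[5, 10], [-5, -10]].
Row 1: (5)·x + (10)·-2 = 0
Row 2: (-5)·x + (-10)·-2 = 0
Solving gives x = 4.
Check: H·(4, -2) = (4, -2) = 1·(4, -2).

4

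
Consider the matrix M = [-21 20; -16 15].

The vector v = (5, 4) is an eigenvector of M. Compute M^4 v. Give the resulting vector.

(3125, 2500)

First find the eigenvalue: Mv = (-25, -20) = -5·(5, 4), so λ = -5.
Then M^4 v = λ^4·v = (-5)^4·(5, 4) = 625·(5, 4) = (3125, 2500).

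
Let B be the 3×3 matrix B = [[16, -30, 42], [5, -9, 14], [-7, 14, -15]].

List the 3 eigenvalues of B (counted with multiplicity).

-8, -1, 1

Set up det(λI - B) = 0.
Expanding the 3×3 determinant: p(λ) = λ^3 + 8λ^2 - λ - 8.
Rational-root test: λ = 1 gives p(1) = 0.
Dividing by (λ - 1) leaves λ^2 + 9λ + 8.
The quadratic factors as (λ + 8)·(λ + 1).
Eigenvalues: -8, -1, 1.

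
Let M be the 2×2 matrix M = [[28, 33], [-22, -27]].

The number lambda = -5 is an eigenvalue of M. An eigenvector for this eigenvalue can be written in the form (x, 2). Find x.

-2

We need (M + 5I)v = 0.
M + 5I = [[33, 33], [-22, -22]].
Row 1: (33)·x + (33)·2 = 0
Row 2: (-22)·x + (-22)·2 = 0
Solving gives x = -2.
Check: M·(-2, 2) = (10, -10) = -5·(-2, 2).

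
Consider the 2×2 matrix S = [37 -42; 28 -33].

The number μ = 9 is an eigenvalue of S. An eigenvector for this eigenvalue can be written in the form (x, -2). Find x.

We need (S - 9I)v = 0.
S - 9I = [[28, -42], [28, -42]].
Row 1: (28)·x + (-42)·-2 = 0
Row 2: (28)·x + (-42)·-2 = 0
Solving gives x = -3.
Check: S·(-3, -2) = (-27, -18) = 9·(-3, -2).

-3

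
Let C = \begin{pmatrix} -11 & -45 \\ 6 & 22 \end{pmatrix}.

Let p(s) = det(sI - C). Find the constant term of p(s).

p(s) = s^2 - 11s + 28.
The constant term is 28.

28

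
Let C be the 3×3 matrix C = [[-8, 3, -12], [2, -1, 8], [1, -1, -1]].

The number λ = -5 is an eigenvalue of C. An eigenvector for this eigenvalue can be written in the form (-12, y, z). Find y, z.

0, 3

We need (C + 5I)v = 0.
C + 5I = [[-3, 3, -12], [2, 4, 8], [1, -1, 4]].
Row 1: (-3)·-12 + (3)·y + (-12)·z = 0
Row 2: (2)·-12 + (4)·y + (8)·z = 0
Row 3: (1)·-12 + (-1)·y + (4)·z = 0
Solving gives y = 0, z = 3.
Check: C·(-12, 0, 3) = (60, 0, -15) = -5·(-12, 0, 3).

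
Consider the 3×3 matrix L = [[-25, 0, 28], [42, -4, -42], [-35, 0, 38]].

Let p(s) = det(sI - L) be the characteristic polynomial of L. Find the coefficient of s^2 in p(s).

The coefficient of s^2 of det(sI - L) is −trace(L).
trace(L) = (-25) + (-4) + (38) = 9, so the coefficient is -9.

-9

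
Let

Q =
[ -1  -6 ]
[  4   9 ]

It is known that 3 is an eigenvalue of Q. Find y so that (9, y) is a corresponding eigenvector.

-6

We need (Q - 3I)v = 0.
Q - 3I = [[-4, -6], [4, 6]].
Row 1: (-4)·9 + (-6)·y = 0
Row 2: (4)·9 + (6)·y = 0
Solving gives y = -6.
Check: Q·(9, -6) = (27, -18) = 3·(9, -6).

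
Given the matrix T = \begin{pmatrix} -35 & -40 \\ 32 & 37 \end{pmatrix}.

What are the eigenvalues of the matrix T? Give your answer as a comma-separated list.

det(T - λI) = (-35 - λ)(37 - λ) - (-40)·(32) = λ^2 - 2λ - 15.
This factors as (λ + 3)·(λ - 5) = 0.
Eigenvalues: -3, 5.

-3, 5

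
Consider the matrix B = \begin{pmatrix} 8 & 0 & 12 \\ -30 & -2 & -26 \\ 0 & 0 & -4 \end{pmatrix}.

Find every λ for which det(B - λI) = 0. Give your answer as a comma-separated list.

-4, -2, 8

Compute the characteristic polynomial p(s) = det(sI - B).
Expanding along the first row, p(s) = s^3 - 2s^2 - 40s - 64.
Since p(-4) = 0, s = -4 is a root.
Dividing by (s + 4) leaves s^2 - 6s - 16.
The quadratic factors as (s + 2)·(s - 8).
Eigenvalues: -4, -2, 8.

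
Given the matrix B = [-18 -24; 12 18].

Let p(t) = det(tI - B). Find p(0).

-36

p(0) = det(0·I − B) = det(−B) = (−1)^2·det(B).
det(B) = -36, so p(0) = -36.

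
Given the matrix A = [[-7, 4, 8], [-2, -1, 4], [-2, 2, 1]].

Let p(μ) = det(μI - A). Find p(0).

p(0) = det(0·I − A) = det(−A) = (−1)^3·det(A).
det(A) = -9, so p(0) = 9.

9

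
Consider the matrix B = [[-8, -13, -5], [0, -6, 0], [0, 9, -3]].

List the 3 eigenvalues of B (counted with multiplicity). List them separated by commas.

Set up det(rI - B) = 0.
Expanding along the first row, p(r) = r^3 + 17r^2 + 90r + 144.
Try r = -3: p(-3) = 0, so -3 is a root.
Factor out (r + 3): p(r) = (r + 3)·(r^2 + 14r + 48).
The quadratic factors as (r + 8)·(r + 6).
Eigenvalues: -8, -6, -3.

-8, -6, -3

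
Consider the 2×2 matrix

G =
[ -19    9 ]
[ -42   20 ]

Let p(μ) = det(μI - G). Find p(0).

p(0) = det(0·I − G) = det(−G) = (−1)^2·det(G).
det(G) = -2, so p(0) = -2.

-2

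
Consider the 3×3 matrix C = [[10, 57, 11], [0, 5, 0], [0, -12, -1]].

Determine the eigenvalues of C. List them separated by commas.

-1, 5, 10

Compute the characteristic polynomial p(λ) = det(λI - C).
Expanding along the first row, p(λ) = λ^3 - 14λ^2 + 35λ + 50.
Since p(-1) = 0, λ = -1 is a root.
Dividing by (λ + 1) leaves λ^2 - 15λ + 50.
The quadratic factors as (λ - 5)·(λ - 10).
Eigenvalues: -1, 5, 10.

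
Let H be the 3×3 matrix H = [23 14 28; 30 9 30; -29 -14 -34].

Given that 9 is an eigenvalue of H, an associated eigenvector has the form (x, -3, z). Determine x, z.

-3, 3

We need (H - 9I)v = 0.
H - 9I = [[14, 14, 28], [30, 0, 30], [-29, -14, -43]].
Row 1: (14)·x + (14)·-3 + (28)·z = 0
Row 2: (30)·x + (0)·-3 + (30)·z = 0
Row 3: (-29)·x + (-14)·-3 + (-43)·z = 0
Solving gives x = -3, z = 3.
Check: H·(-3, -3, 3) = (-27, -27, 27) = 9·(-3, -3, 3).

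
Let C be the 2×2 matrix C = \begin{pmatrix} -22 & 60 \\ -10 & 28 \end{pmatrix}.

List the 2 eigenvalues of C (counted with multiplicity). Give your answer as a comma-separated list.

det(C - tI) = (-22 - t)(28 - t) - (60)·(-10) = t^2 - 6t - 16.
This factors as (t + 2)·(t - 8) = 0.
Eigenvalues: -2, 8.

-2, 8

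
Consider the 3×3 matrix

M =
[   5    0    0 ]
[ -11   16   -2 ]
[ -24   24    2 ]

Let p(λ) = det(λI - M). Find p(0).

p(0) = det(0·I − M) = det(−M) = (−1)^3·det(M).
det(M) = 400, so p(0) = -400.

-400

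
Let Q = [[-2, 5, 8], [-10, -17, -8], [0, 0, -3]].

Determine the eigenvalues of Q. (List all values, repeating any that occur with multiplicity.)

-12, -7, -3

Set up det(rI - Q) = 0.
Cofactor expansion gives p(r) = r^3 + 22r^2 + 141r + 252.
Try r = -3: p(-3) = 0, so -3 is a root.
Factor out (r + 3): p(r) = (r + 3)·(r^2 + 19r + 84).
The quadratic factors as (r + 12)·(r + 7).
Eigenvalues: -12, -7, -3.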